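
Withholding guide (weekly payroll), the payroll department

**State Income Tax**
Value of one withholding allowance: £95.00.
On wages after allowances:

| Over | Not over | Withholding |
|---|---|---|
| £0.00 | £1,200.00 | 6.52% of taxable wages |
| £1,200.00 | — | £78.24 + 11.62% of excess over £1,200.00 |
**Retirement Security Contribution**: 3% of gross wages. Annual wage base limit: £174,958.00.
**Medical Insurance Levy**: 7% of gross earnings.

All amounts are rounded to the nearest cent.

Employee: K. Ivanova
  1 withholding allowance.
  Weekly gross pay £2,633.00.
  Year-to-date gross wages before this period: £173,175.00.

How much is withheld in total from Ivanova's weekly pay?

£471.52

State Income Tax: taxable = £2,633.00 − 1×£95.00 = £2,538.00
  £78.24 + 11.62% × (£2,538.00 − £1,200.00) = £78.24 + 11.62% × £1,338.00 = £233.72
Retirement Security Contribution: cap £174,958.00 − YTD £173,175.00 = £1,783.00 subject; 3% × £1,783.00 = £53.49
Medical Insurance Levy: 7% × £2,633.00 = £184.31
Total: £233.72 + £53.49 + £184.31 = £471.52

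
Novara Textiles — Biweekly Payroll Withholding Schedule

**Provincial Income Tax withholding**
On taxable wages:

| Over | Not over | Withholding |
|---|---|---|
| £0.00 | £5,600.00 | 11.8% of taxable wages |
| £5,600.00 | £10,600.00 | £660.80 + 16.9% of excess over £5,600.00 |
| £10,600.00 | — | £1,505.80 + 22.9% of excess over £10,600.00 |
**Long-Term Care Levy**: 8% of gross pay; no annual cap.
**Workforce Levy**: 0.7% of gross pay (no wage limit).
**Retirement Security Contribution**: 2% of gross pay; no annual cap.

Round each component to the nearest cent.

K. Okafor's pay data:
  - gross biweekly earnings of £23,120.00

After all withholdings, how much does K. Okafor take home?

£16,273.28

Provincial Income Tax: taxable = £23,120.00
  £1,505.80 + 22.9% × (£23,120.00 − £10,600.00) = £1,505.80 + 22.9% × £12,520.00 = £4,372.88
Long-Term Care Levy: 8% × £23,120.00 = £1,849.60
Workforce Levy: 0.7% × £23,120.00 = £161.84
Retirement Security Contribution: 2% × £23,120.00 = £462.40
Total withheld: £4,372.88 + £1,849.60 + £161.84 + £462.40 = £6,846.72
Net pay: £23,120.00 − £6,846.72 = £16,273.28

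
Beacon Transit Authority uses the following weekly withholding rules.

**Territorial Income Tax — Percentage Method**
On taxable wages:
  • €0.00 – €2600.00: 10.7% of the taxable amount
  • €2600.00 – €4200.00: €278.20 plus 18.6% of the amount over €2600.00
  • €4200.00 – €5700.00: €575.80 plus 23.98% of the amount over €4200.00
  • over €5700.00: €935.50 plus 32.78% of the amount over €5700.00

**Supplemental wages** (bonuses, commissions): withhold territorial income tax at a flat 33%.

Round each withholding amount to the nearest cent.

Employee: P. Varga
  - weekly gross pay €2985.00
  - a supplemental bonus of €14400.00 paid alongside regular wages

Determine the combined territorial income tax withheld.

Territorial Income Tax: taxable = €2985.00
  €278.20 + 18.6% × (€2985.00 − €2600.00) = €278.20 + 18.6% × €385.00 = €349.81
Supplemental (33% flat on bonus): 33% × €14400.00 = €4752.00
Total territorial income tax: €349.81 + €4752.00 = €5101.81

€5101.81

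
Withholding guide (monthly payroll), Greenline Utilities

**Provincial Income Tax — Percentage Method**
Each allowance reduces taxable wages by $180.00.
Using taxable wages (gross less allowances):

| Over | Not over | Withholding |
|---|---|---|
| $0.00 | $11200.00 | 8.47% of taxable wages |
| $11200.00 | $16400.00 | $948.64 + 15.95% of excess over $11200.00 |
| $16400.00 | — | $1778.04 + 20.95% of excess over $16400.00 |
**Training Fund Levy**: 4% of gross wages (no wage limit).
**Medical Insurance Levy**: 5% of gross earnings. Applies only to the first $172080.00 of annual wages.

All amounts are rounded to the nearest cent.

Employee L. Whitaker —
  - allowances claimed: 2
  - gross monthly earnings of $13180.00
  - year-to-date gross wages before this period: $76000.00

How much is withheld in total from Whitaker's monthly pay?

Provincial Income Tax: taxable = $13180.00 − 2×$180.00 = $12820.00
  $948.64 + 15.95% × ($12820.00 − $11200.00) = $948.64 + 15.95% × $1620.00 = $1207.03
Training Fund Levy: 4% × $13180.00 = $527.20
Medical Insurance Levy: 5% × $13180.00 = $659.00
Total: $1207.03 + $527.20 + $659.00 = $2393.23

$2393.23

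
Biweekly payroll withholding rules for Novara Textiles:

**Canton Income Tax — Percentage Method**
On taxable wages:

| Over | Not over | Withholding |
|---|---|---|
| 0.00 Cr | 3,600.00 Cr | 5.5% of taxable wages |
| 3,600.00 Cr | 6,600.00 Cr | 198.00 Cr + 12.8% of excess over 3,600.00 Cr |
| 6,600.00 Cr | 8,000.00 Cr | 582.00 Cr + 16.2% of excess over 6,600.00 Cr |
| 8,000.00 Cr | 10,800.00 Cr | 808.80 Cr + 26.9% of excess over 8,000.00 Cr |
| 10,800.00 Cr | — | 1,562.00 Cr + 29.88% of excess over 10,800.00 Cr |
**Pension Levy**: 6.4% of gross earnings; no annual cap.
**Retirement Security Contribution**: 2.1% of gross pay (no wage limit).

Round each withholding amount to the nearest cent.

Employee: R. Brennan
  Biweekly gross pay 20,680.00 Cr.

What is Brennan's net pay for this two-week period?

14,408.06 Cr

Canton Income Tax: taxable = 20,680.00 Cr
  1,562.00 Cr + 29.88% × (20,680.00 Cr − 10,800.00 Cr) = 1,562.00 Cr + 29.88% × 9,880.00 Cr = 4,514.14 Cr
Pension Levy: 6.4% × 20,680.00 Cr = 1,323.52 Cr
Retirement Security Contribution: 2.1% × 20,680.00 Cr = 434.28 Cr
Total withheld: 4,514.14 Cr + 1,323.52 Cr + 434.28 Cr = 6,271.94 Cr
Net pay: 20,680.00 Cr − 6,271.94 Cr = 14,408.06 Cr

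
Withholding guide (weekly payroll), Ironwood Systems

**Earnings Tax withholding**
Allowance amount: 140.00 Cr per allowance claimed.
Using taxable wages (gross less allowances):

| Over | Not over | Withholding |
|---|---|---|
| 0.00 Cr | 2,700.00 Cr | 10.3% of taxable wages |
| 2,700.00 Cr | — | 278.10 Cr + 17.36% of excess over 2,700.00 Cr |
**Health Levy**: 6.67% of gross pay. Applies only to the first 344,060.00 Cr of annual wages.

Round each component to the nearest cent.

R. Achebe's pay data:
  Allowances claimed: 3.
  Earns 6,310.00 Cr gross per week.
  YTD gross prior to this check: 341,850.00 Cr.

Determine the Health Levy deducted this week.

147.41 Cr

Health Levy: cap 344,060.00 Cr − YTD 341,850.00 Cr = 2,210.00 Cr subject; 6.67% × 2,210.00 Cr = 147.41 Cr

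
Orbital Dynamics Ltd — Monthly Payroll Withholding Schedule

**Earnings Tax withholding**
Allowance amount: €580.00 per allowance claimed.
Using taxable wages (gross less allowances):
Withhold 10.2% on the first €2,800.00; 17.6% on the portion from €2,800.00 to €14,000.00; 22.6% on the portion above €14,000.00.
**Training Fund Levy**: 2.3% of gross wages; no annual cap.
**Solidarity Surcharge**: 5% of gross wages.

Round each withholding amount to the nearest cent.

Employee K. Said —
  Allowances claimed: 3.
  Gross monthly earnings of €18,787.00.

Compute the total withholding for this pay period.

Earnings Tax: taxable = €18,787.00 − 3×€580.00 = €17,047.00
  €2,256.80 + 22.6% × (€17,047.00 − €14,000.00) = €2,256.80 + 22.6% × €3,047.00 = €2,945.42
Training Fund Levy: 2.3% × €18,787.00 = €432.10
Solidarity Surcharge: 5% × €18,787.00 = €939.35
Total: €2,945.42 + €432.10 + €939.35 = €4,316.87

€4,316.87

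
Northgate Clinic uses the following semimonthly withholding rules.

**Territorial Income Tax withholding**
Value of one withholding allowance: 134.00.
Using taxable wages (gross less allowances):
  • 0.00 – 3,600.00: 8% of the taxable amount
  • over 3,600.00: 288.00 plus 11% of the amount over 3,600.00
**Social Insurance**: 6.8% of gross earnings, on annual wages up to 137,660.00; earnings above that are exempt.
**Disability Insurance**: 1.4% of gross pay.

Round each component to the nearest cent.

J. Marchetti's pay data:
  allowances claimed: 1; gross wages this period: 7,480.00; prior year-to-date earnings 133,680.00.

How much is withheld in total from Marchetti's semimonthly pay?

1,075.42

Territorial Income Tax: taxable = 7,480.00 − 1×134.00 = 7,346.00
  288.00 + 11% × (7,346.00 − 3,600.00) = 288.00 + 11% × 3,746.00 = 700.06
Social Insurance: cap 137,660.00 − YTD 133,680.00 = 3,980.00 subject; 6.8% × 3,980.00 = 270.64
Disability Insurance: 1.4% × 7,480.00 = 104.72
Total: 700.06 + 270.64 + 104.72 = 1,075.42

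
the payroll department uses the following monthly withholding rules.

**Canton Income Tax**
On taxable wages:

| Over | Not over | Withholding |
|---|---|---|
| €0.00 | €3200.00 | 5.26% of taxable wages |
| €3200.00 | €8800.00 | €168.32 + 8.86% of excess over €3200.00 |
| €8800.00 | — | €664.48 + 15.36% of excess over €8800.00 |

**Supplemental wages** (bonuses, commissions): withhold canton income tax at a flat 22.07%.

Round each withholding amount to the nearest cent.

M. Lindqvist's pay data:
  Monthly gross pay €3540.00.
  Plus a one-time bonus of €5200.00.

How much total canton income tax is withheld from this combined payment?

Canton Income Tax: taxable = €3540.00
  €168.32 + 8.86% × (€3540.00 − €3200.00) = €168.32 + 8.86% × €340.00 = €198.44
Supplemental (22.07% flat on bonus): 22.07% × €5200.00 = €1147.64
Total canton income tax: €198.44 + €1147.64 = €1346.08

€1346.08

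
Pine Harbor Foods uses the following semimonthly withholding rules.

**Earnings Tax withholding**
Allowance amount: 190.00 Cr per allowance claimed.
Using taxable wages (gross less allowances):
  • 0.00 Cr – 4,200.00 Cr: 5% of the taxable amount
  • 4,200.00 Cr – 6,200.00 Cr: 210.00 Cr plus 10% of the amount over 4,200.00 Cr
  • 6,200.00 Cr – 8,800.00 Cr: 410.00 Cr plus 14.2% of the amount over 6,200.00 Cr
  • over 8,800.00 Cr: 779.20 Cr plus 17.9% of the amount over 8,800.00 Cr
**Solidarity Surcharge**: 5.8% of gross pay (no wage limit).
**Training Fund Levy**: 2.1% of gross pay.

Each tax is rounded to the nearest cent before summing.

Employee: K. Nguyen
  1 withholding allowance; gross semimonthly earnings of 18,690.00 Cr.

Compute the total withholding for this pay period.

Earnings Tax: taxable = 18,690.00 Cr − 1×190.00 Cr = 18,500.00 Cr
  779.20 Cr + 17.9% × (18,500.00 Cr − 8,800.00 Cr) = 779.20 Cr + 17.9% × 9,700.00 Cr = 2,515.50 Cr
Solidarity Surcharge: 5.8% × 18,690.00 Cr = 1,084.02 Cr
Training Fund Levy: 2.1% × 18,690.00 Cr = 392.49 Cr
Total: 2,515.50 Cr + 1,084.02 Cr + 392.49 Cr = 3,992.01 Cr

3,992.01 Cr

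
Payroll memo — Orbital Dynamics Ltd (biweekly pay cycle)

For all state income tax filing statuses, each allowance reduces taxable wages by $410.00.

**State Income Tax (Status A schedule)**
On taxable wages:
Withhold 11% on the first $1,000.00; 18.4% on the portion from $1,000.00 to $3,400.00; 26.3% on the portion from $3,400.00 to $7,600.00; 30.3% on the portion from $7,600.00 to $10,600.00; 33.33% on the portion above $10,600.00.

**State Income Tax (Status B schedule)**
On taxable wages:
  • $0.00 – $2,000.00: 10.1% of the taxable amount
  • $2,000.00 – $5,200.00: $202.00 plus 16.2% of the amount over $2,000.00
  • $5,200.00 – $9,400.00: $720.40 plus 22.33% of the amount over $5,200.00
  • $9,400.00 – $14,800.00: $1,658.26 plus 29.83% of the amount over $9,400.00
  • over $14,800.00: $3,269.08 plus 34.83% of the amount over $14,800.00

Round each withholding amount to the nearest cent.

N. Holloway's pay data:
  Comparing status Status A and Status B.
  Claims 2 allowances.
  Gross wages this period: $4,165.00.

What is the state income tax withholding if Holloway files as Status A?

$541.48

State Income Tax (Status A): taxable = $4,165.00 − 2×$410.00 = $3,345.00
  $110.00 + 18.4% × ($3,345.00 − $1,000.00) = $110.00 + 18.4% × $2,345.00 = $541.48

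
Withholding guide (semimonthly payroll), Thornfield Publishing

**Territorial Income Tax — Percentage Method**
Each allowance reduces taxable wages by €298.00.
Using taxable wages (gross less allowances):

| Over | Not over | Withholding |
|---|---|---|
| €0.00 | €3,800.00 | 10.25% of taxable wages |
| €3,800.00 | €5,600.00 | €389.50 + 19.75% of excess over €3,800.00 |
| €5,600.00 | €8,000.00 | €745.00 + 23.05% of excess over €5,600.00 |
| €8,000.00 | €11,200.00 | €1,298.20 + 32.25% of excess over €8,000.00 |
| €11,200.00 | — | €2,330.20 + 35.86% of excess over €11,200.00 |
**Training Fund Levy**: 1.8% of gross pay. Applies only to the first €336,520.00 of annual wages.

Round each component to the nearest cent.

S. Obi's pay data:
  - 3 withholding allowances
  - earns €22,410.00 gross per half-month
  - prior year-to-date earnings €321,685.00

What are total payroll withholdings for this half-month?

Territorial Income Tax: taxable = €22,410.00 − 3×€298.00 = €21,516.00
  €2,330.20 + 35.86% × (€21,516.00 − €11,200.00) = €2,330.20 + 35.86% × €10,316.00 = €6,029.52
Training Fund Levy: cap €336,520.00 − YTD €321,685.00 = €14,835.00 subject; 1.8% × €14,835.00 = €267.03
Total: €6,029.52 + €267.03 = €6,296.55

€6,296.55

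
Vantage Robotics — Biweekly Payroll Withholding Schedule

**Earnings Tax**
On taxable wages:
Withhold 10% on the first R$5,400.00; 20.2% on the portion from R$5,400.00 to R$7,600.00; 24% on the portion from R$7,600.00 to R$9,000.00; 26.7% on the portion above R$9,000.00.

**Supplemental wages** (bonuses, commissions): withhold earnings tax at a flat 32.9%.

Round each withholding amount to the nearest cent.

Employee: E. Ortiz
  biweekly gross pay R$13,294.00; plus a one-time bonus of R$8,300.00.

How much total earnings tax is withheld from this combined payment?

Earnings Tax: taxable = R$13,294.00
  R$1,320.40 + 26.7% × (R$13,294.00 − R$9,000.00) = R$1,320.40 + 26.7% × R$4,294.00 = R$2,466.90
Supplemental (32.9% flat on bonus): 32.9% × R$8,300.00 = R$2,730.70
Total earnings tax: R$2,466.90 + R$2,730.70 = R$5,197.60

R$5,197.60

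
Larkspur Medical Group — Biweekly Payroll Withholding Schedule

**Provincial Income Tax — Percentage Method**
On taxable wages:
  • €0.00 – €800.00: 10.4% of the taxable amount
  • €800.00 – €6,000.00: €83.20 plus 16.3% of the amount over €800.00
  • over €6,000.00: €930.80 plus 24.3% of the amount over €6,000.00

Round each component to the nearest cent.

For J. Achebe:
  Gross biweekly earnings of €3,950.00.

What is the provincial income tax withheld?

Provincial Income Tax: taxable = €3,950.00
  €83.20 + 16.3% × (€3,950.00 − €800.00) = €83.20 + 16.3% × €3,150.00 = €596.65

€596.65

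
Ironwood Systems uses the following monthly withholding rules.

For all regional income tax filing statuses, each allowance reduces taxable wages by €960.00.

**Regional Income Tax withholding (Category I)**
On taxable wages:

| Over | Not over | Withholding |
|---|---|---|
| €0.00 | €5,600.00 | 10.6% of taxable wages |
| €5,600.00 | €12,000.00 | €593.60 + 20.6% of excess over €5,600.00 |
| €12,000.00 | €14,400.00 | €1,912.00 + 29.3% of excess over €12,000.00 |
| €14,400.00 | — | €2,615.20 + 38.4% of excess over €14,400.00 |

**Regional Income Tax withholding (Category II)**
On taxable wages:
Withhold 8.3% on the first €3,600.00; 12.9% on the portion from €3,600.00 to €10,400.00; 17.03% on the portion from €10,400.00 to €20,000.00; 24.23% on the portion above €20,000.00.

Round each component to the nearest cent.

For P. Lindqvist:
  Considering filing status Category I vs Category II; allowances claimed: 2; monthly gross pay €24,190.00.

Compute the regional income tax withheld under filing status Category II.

Regional Income Tax (Category II): taxable = €24,190.00 − 2×€960.00 = €22,270.00
  €2,810.88 + 24.23% × (€22,270.00 − €20,000.00) = €2,810.88 + 24.23% × €2,270.00 = €3,360.90

€3,360.90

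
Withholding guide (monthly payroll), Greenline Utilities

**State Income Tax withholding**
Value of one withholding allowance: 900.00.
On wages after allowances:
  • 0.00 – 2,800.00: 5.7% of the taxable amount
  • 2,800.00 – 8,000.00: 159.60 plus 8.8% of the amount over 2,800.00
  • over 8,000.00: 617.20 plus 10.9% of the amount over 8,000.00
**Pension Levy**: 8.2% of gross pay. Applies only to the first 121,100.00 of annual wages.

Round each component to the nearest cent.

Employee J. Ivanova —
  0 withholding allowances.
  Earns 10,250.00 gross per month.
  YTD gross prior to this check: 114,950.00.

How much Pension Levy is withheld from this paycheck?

504.30

Pension Levy: cap 121,100.00 − YTD 114,950.00 = 6,150.00 subject; 8.2% × 6,150.00 = 504.30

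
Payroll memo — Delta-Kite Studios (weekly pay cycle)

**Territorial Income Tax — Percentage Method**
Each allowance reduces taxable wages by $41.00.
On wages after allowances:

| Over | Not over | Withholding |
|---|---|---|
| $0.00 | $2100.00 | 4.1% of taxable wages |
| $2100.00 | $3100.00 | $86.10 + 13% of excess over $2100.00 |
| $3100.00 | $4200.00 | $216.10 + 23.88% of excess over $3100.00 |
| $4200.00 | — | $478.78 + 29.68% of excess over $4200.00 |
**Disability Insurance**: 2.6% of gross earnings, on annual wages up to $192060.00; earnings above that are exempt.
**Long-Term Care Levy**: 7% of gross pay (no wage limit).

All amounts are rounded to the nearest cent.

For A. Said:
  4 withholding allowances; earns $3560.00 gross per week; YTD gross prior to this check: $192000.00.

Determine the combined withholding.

$537.54

Territorial Income Tax: taxable = $3560.00 − 4×$41.00 = $3396.00
  $216.10 + 23.88% × ($3396.00 − $3100.00) = $216.10 + 23.88% × $296.00 = $286.78
Disability Insurance: cap $192060.00 − YTD $192000.00 = $60.00 subject; 2.6% × $60.00 = $1.56
Long-Term Care Levy: 7% × $3560.00 = $249.20
Total: $286.78 + $1.56 + $249.20 = $537.54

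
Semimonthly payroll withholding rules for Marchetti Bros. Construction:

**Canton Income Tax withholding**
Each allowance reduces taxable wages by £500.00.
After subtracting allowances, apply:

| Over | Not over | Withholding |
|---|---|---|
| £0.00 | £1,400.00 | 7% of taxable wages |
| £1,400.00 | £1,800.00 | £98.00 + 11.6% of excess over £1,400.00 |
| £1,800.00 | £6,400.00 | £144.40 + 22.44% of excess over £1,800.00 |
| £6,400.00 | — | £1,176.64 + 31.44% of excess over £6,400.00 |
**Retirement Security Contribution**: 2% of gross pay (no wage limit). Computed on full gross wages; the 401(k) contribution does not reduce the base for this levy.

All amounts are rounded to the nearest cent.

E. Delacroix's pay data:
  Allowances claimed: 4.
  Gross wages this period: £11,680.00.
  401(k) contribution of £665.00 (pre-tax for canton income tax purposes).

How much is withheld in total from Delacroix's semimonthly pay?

Canton Income Tax: taxable = £11,680.00 − £665.00 − 4×£500.00 = £9,015.00
  £1,176.64 + 31.44% × (£9,015.00 − £6,400.00) = £1,176.64 + 31.44% × £2,615.00 = £1,998.80
Retirement Security Contribution: 2% × £11,680.00 = £233.60
Total: £1,998.80 + £233.60 = £2,232.40

£2,232.40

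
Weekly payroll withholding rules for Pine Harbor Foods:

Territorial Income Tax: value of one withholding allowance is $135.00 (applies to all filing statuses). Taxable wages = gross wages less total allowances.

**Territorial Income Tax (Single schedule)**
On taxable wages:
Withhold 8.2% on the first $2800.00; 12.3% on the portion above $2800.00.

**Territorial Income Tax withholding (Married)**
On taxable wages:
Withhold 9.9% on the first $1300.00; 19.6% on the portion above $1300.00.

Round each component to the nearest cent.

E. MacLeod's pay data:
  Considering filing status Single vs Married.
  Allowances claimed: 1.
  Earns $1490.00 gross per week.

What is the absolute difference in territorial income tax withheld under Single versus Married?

$28.37

Territorial Income Tax (Single): taxable = $1490.00 − 1×$135.00 = $1355.00
  8.2% × $1355.00 = $111.11
Territorial Income Tax (Married): taxable = $1490.00 − 1×$135.00 = $1355.00
  $128.70 + 19.6% × ($1355.00 − $1300.00) = $128.70 + 19.6% × $55.00 = $139.48
Difference: |$111.11 − $139.48| = $28.37 (higher under Married)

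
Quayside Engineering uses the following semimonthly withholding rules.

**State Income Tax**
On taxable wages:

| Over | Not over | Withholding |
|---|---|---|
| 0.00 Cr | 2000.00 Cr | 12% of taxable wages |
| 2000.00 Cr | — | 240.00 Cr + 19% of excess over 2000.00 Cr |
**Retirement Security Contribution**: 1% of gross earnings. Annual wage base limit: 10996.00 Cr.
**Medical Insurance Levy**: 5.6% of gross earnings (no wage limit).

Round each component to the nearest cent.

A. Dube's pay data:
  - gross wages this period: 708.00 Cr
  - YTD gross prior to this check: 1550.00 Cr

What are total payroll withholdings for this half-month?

131.69 Cr

State Income Tax: taxable = 708.00 Cr
  12% × 708.00 Cr = 84.96 Cr
Retirement Security Contribution: 1% × 708.00 Cr = 7.08 Cr
Medical Insurance Levy: 5.6% × 708.00 Cr = 39.65 Cr
Total: 84.96 Cr + 7.08 Cr + 39.65 Cr = 131.69 Cr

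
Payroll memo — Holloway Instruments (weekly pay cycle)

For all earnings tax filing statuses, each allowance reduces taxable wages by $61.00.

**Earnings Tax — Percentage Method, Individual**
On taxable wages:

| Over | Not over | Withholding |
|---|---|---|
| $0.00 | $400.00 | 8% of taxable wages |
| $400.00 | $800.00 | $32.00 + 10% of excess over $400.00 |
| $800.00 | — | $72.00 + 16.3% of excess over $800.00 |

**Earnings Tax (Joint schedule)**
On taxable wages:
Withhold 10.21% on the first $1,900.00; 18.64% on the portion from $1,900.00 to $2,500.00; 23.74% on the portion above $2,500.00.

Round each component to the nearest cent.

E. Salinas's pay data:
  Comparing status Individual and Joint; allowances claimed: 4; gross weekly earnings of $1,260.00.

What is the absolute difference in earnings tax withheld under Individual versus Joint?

$3.48

Earnings Tax (Individual): taxable = $1,260.00 − 4×$61.00 = $1,016.00
  $72.00 + 16.3% × ($1,016.00 − $800.00) = $72.00 + 16.3% × $216.00 = $107.21
Earnings Tax (Joint): taxable = $1,260.00 − 4×$61.00 = $1,016.00
  10.21% × $1,016.00 = $103.73
Difference: |$107.21 − $103.73| = $3.48 (higher under Individual)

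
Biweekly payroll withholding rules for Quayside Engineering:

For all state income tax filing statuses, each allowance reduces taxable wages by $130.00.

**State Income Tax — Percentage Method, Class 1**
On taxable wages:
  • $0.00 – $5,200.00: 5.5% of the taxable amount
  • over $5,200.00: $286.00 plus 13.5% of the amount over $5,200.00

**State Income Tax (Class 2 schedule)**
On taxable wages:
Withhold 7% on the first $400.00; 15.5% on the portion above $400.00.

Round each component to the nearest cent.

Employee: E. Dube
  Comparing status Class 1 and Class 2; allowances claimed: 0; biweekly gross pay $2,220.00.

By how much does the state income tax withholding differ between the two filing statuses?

State Income Tax (Class 1): taxable = $2,220.00
  5.5% × $2,220.00 = $122.10
State Income Tax (Class 2): taxable = $2,220.00
  $28.00 + 15.5% × ($2,220.00 − $400.00) = $28.00 + 15.5% × $1,820.00 = $310.10
Difference: |$122.10 − $310.10| = $188.00 (higher under Class 2)

$188.00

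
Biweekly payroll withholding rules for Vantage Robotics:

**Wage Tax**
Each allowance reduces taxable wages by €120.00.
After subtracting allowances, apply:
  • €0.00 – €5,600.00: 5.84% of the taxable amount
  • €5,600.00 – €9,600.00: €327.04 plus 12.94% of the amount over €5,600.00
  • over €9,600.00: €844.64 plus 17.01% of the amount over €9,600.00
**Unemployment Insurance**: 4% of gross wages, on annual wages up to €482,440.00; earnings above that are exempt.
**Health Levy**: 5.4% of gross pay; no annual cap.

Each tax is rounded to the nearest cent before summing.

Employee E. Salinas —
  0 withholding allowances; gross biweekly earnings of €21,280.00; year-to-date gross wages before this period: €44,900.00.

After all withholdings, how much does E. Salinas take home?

€16,448.27

Wage Tax: taxable = €21,280.00
  €844.64 + 17.01% × (€21,280.00 − €9,600.00) = €844.64 + 17.01% × €11,680.00 = €2,831.41
Unemployment Insurance: 4% × €21,280.00 = €851.20
Health Levy: 5.4% × €21,280.00 = €1,149.12
Total withheld: €2,831.41 + €851.20 + €1,149.12 = €4,831.73
Net pay: €21,280.00 − €4,831.73 = €16,448.27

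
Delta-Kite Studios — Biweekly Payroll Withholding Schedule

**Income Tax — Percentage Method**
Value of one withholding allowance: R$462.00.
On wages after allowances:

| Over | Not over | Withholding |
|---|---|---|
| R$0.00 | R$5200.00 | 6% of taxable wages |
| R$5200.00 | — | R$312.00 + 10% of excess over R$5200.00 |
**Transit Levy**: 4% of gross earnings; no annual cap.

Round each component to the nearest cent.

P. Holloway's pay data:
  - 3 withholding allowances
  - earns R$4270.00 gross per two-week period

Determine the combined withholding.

R$343.84

Income Tax: taxable = R$4270.00 − 3×R$462.00 = R$2884.00
  6% × R$2884.00 = R$173.04
Transit Levy: 4% × R$4270.00 = R$170.80
Total: R$173.04 + R$170.80 = R$343.84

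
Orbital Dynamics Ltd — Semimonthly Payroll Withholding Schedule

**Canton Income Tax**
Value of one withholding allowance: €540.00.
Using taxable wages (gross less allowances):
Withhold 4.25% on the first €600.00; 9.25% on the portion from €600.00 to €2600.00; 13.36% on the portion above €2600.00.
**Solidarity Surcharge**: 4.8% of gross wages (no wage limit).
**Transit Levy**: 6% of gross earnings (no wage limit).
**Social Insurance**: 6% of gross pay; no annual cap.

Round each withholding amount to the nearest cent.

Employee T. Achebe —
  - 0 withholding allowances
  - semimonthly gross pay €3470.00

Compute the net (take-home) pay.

€2560.31

Canton Income Tax: taxable = €3470.00
  €210.50 + 13.36% × (€3470.00 − €2600.00) = €210.50 + 13.36% × €870.00 = €326.73
Solidarity Surcharge: 4.8% × €3470.00 = €166.56
Transit Levy: 6% × €3470.00 = €208.20
Social Insurance: 6% × €3470.00 = €208.20
Total withheld: €326.73 + €166.56 + €208.20 + €208.20 = €909.69
Net pay: €3470.00 − €909.69 = €2560.31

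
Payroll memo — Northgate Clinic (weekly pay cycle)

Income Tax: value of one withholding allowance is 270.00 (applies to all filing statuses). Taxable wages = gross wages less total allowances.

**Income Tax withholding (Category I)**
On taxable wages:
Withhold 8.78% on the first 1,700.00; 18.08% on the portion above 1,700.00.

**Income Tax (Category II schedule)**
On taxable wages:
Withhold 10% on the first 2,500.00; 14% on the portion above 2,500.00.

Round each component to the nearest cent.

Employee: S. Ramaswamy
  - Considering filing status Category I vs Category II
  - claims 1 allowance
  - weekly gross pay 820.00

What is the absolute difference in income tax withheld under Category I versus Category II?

Income Tax (Category I): taxable = 820.00 − 1×270.00 = 550.00
  8.78% × 550.00 = 48.29
Income Tax (Category II): taxable = 820.00 − 1×270.00 = 550.00
  10% × 550.00 = 55.00
Difference: |48.29 − 55.00| = 6.71 (higher under Category II)

6.71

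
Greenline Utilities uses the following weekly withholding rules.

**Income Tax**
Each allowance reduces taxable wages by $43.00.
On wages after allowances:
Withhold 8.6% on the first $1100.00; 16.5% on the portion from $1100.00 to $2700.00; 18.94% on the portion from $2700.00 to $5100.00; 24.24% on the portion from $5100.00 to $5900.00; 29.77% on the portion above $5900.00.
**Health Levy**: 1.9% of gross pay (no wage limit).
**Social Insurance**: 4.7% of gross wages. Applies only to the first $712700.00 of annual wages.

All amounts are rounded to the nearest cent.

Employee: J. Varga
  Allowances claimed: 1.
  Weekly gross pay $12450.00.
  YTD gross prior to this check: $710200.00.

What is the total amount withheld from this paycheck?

Income Tax: taxable = $12450.00 − 1×$43.00 = $12407.00
  $1007.08 + 29.77% × ($12407.00 − $5900.00) = $1007.08 + 29.77% × $6507.00 = $2944.21
Health Levy: 1.9% × $12450.00 = $236.55
Social Insurance: cap $712700.00 − YTD $710200.00 = $2500.00 subject; 4.7% × $2500.00 = $117.50
Total: $2944.21 + $236.55 + $117.50 = $3298.26

$3298.26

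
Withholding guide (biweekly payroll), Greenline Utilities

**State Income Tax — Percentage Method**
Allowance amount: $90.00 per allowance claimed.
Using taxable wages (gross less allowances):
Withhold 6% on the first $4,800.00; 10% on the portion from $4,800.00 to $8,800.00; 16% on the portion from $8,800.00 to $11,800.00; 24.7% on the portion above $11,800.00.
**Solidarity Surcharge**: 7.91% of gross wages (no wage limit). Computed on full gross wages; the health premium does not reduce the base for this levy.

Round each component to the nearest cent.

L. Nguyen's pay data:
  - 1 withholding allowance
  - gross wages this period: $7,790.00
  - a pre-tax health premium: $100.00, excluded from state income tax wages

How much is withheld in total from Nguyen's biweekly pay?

State Income Tax: taxable = $7,790.00 − $100.00 − 1×$90.00 = $7,600.00
  $288.00 + 10% × ($7,600.00 − $4,800.00) = $288.00 + 10% × $2,800.00 = $568.00
Solidarity Surcharge: 7.91% × $7,790.00 = $616.19
Total: $568.00 + $616.19 = $1,184.19

$1,184.19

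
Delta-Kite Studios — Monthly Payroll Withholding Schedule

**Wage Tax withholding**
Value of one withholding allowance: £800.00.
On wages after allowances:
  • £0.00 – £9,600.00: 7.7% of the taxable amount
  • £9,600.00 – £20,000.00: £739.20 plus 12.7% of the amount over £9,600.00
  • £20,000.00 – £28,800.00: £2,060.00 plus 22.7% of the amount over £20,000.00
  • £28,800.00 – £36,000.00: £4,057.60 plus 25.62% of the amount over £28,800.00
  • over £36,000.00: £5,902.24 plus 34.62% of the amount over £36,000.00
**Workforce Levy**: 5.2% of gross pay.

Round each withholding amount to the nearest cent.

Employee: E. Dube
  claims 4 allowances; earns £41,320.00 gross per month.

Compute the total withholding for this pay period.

Wage Tax: taxable = £41,320.00 − 4×£800.00 = £38,120.00
  £5,902.24 + 34.62% × (£38,120.00 − £36,000.00) = £5,902.24 + 34.62% × £2,120.00 = £6,636.18
Workforce Levy: 5.2% × £41,320.00 = £2,148.64
Total: £6,636.18 + £2,148.64 = £8,784.82

£8,784.82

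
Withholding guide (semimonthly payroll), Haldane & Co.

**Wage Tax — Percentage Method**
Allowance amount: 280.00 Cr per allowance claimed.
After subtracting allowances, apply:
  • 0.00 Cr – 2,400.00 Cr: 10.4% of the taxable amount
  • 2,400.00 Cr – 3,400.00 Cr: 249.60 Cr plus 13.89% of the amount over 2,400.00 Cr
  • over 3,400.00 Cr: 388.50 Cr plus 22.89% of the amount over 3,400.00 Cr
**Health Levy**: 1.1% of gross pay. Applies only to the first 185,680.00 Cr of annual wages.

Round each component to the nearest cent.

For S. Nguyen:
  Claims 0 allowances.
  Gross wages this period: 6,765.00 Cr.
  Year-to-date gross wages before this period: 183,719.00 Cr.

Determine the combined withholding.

1,180.32 Cr

Wage Tax: taxable = 6,765.00 Cr
  388.50 Cr + 22.89% × (6,765.00 Cr − 3,400.00 Cr) = 388.50 Cr + 22.89% × 3,365.00 Cr = 1,158.75 Cr
Health Levy: cap 185,680.00 Cr − YTD 183,719.00 Cr = 1,961.00 Cr subject; 1.1% × 1,961.00 Cr = 21.57 Cr
Total: 1,158.75 Cr + 21.57 Cr = 1,180.32 Cr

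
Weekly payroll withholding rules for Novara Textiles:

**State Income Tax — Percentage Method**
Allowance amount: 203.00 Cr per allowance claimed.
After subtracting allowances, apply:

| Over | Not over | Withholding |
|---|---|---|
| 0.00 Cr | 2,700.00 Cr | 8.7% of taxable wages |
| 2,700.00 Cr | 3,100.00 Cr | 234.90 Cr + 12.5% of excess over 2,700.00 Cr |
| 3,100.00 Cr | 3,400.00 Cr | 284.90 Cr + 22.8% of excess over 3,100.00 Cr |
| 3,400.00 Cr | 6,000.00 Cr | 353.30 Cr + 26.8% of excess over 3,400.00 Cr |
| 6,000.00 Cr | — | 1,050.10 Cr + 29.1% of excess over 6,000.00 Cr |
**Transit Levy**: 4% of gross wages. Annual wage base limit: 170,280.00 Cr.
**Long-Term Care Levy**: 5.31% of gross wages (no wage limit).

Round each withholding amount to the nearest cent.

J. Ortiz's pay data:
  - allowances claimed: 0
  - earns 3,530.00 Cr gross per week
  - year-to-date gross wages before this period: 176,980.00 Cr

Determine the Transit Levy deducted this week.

Transit Levy: YTD 176,980.00 Cr ≥ cap 170,280.00 Cr → 0.00 Cr

0.00 Cr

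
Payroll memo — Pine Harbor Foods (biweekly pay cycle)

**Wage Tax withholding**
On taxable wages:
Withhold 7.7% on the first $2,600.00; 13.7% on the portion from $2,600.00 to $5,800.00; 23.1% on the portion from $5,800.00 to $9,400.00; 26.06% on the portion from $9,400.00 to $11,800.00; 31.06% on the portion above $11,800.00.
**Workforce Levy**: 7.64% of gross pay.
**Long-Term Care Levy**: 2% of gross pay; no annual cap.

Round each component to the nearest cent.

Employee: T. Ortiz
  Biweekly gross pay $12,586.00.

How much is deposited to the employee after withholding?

$9,032.94

Wage Tax: taxable = $12,586.00
  $2,095.64 + 31.06% × ($12,586.00 − $11,800.00) = $2,095.64 + 31.06% × $786.00 = $2,339.77
Workforce Levy: 7.64% × $12,586.00 = $961.57
Long-Term Care Levy: 2% × $12,586.00 = $251.72
Total withheld: $2,339.77 + $961.57 + $251.72 = $3,553.06
Net pay: $12,586.00 − $3,553.06 = $9,032.94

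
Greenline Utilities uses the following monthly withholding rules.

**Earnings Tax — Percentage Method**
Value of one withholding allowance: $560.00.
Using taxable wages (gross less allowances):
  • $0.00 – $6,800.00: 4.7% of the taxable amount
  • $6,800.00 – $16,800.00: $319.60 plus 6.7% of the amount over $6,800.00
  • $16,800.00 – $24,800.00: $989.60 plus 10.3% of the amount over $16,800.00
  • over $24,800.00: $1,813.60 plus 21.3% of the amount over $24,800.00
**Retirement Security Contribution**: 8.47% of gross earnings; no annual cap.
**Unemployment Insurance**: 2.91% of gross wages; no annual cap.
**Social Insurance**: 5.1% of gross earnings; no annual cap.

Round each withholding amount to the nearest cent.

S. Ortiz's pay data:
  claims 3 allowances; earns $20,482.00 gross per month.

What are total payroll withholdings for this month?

$4,571.25

Earnings Tax: taxable = $20,482.00 − 3×$560.00 = $18,802.00
  $989.60 + 10.3% × ($18,802.00 − $16,800.00) = $989.60 + 10.3% × $2,002.00 = $1,195.81
Retirement Security Contribution: 8.47% × $20,482.00 = $1,734.83
Unemployment Insurance: 2.91% × $20,482.00 = $596.03
Social Insurance: 5.1% × $20,482.00 = $1,044.58
Total: $1,195.81 + $1,734.83 + $596.03 + $1,044.58 = $4,571.25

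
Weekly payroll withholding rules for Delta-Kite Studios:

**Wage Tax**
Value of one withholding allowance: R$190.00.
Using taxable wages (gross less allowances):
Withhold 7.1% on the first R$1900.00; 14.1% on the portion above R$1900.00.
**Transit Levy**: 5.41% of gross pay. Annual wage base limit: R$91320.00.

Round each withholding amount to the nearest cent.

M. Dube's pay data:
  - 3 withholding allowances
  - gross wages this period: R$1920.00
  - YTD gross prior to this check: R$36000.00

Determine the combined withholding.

R$199.72

Wage Tax: taxable = R$1920.00 − 3×R$190.00 = R$1350.00
  7.1% × R$1350.00 = R$95.85
Transit Levy: 5.41% × R$1920.00 = R$103.87
Total: R$95.85 + R$103.87 = R$199.72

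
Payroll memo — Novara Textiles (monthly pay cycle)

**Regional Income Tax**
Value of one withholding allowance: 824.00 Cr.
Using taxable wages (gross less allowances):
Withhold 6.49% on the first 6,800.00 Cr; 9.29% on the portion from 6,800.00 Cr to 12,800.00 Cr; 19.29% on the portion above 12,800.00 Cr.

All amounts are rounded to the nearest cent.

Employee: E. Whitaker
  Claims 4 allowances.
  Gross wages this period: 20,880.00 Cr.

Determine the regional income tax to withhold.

Regional Income Tax: taxable = 20,880.00 Cr − 4×824.00 Cr = 17,584.00 Cr
  998.72 Cr + 19.29% × (17,584.00 Cr − 12,800.00 Cr) = 998.72 Cr + 19.29% × 4,784.00 Cr = 1,921.55 Cr

1,921.55 Cr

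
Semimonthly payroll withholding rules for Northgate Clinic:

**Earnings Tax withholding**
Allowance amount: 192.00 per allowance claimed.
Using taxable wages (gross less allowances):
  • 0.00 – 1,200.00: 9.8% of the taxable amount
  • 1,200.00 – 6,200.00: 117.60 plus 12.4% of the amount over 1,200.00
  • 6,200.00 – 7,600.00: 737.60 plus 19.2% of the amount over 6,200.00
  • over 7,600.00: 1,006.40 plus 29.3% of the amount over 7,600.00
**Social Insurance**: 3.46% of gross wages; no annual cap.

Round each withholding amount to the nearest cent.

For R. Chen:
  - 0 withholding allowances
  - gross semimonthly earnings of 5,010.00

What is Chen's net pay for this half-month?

4,246.61

Earnings Tax: taxable = 5,010.00
  117.60 + 12.4% × (5,010.00 − 1,200.00) = 117.60 + 12.4% × 3,810.00 = 590.04
Social Insurance: 3.46% × 5,010.00 = 173.35
Total withheld: 590.04 + 173.35 = 763.39
Net pay: 5,010.00 − 763.39 = 4,246.61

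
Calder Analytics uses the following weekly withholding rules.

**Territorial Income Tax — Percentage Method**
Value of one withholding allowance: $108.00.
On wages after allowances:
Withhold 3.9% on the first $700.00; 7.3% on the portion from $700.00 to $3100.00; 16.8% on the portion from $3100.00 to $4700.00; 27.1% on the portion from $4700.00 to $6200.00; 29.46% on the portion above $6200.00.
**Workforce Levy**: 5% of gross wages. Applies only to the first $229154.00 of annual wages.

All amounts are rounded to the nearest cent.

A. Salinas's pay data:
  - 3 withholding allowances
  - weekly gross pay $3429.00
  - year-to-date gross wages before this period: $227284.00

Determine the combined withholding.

Territorial Income Tax: taxable = $3429.00 − 3×$108.00 = $3105.00
  $202.50 + 16.8% × ($3105.00 − $3100.00) = $202.50 + 16.8% × $5.00 = $203.34
Workforce Levy: cap $229154.00 − YTD $227284.00 = $1870.00 subject; 5% × $1870.00 = $93.50
Total: $203.34 + $93.50 = $296.84

$296.84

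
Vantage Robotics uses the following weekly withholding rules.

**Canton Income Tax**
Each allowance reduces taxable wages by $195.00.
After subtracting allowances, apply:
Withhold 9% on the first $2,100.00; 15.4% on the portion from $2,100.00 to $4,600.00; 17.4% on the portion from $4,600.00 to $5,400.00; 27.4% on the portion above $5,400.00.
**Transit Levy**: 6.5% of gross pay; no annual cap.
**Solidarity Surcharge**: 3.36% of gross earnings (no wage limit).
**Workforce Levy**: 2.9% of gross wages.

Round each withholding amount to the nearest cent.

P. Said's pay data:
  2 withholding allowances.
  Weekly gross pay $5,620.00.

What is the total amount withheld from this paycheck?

$1,400.73

Canton Income Tax: taxable = $5,620.00 − 2×$195.00 = $5,230.00
  $574.00 + 17.4% × ($5,230.00 − $4,600.00) = $574.00 + 17.4% × $630.00 = $683.62
Transit Levy: 6.5% × $5,620.00 = $365.30
Solidarity Surcharge: 3.36% × $5,620.00 = $188.83
Workforce Levy: 2.9% × $5,620.00 = $162.98
Total: $683.62 + $365.30 + $188.83 + $162.98 = $1,400.73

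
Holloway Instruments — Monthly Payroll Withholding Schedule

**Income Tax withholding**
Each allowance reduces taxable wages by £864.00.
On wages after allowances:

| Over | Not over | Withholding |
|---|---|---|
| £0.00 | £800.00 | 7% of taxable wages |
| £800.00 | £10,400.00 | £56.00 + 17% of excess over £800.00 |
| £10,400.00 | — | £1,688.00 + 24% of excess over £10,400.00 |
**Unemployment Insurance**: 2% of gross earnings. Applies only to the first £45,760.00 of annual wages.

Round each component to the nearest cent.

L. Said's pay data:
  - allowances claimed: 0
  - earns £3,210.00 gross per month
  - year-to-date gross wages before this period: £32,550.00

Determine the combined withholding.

£529.90

Income Tax: taxable = £3,210.00
  £56.00 + 17% × (£3,210.00 − £800.00) = £56.00 + 17% × £2,410.00 = £465.70
Unemployment Insurance: 2% × £3,210.00 = £64.20
Total: £465.70 + £64.20 = £529.90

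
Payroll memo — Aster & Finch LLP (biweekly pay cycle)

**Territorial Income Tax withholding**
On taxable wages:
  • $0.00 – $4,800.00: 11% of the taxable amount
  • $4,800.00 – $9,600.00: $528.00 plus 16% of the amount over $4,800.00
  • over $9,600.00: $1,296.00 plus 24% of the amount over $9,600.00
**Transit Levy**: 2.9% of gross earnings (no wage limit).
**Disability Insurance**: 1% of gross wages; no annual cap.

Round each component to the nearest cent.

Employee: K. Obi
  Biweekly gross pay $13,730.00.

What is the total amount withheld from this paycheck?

Territorial Income Tax: taxable = $13,730.00
  $1,296.00 + 24% × ($13,730.00 − $9,600.00) = $1,296.00 + 24% × $4,130.00 = $2,287.20
Transit Levy: 2.9% × $13,730.00 = $398.17
Disability Insurance: 1% × $13,730.00 = $137.30
Total: $2,287.20 + $398.17 + $137.30 = $2,822.67

$2,822.67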